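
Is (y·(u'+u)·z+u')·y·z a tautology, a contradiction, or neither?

(y·(u'+u)·z+u')·y·z
= (y·z+u')·y·z
= y·z
This depends on y, z, so it is not a constant.

neither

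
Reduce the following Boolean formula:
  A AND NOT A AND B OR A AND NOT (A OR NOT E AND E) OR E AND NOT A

A AND NOT A AND B OR A AND NOT (A OR NOT E AND E) OR E AND NOT A
= A AND NOT A AND B OR A AND NOT A OR E AND NOT A
= A AND NOT A OR E AND NOT A
= E AND NOT A

E AND NOT A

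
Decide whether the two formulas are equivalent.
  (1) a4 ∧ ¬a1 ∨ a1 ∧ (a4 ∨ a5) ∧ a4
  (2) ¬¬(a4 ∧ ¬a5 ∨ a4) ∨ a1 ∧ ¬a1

E1: a4 ∧ ¬a1 ∨ a1 ∧ (a4 ∨ a5) ∧ a4
    = a4 ∧ ¬a1 ∨ a1 ∧ a4   (absorption)
    = a4   (distribution)
E2: ¬¬(a4 ∧ ¬a5 ∨ a4) ∨ a1 ∧ ¬a1
    = a4 ∧ ¬a5 ∨ a4 ∨ a1 ∧ ¬a1   (double negation)
    = a4 ∨ a1 ∧ ¬a1   (absorption)
    = a4   (complement / identity)
Both reduce to a4, so they are equivalent.

Yes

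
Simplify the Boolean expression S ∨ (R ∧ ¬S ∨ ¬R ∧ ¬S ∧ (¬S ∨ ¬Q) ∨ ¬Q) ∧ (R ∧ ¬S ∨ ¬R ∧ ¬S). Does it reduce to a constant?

True

S ∨ (R ∧ ¬S ∨ ¬R ∧ ¬S ∧ (¬S ∨ ¬Q) ∨ ¬Q) ∧ (R ∧ ¬S ∨ ¬R ∧ ¬S)
= S ∨ (R ∧ ¬S ∨ ¬R ∧ ¬S ∨ ¬Q) ∧ (R ∧ ¬S ∨ ¬R ∧ ¬S)   (absorption)
= S ∨ R ∧ ¬S ∨ ¬R ∧ ¬S   (absorption)
= S ∨ ¬S   (distribution)
= True   (complement)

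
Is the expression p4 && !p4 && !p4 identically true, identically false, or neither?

identically false

p4 && !p4 && !p4
= p4 && !p4
= false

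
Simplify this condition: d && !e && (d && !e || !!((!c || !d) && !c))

d && !e && (d && !e || !!((!c || !d) && !c))
= d && !e && (d && !e || !!!c)
= d && !e && (d && !e || !c)
= d && !e

d && !e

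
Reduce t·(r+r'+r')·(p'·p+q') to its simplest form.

t·(r+r'+r')·(p'·p+q')
= t·(r+r')·(p'·p+q')
= t·(p'·p+q')
= t·q'

t·q'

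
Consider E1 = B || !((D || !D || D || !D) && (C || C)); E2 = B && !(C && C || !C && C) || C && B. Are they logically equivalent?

E1: B || !((D || !D || D || !D) && (C || C))
    = B || !((D || !D || D || !D) && C)   — idempotence
    = B || !((D || !D) && C)   — idempotence
    = B || !C   — complement / identity
E2: B && !(C && C || !C && C) || C && B
    = B && !C || C && B   — distribution
    = B   — distribution
These differ: at B=0, C=0, D=0, E1 = 1 but E2 = 0.

No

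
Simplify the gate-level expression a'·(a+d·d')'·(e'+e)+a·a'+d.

a'+d

a'·(a+d·d')'·(e'+e)+a·a'+d
= a'·a'·(e'+e)+a·a'+d
= a'·a'+a·a'+d
= a'+d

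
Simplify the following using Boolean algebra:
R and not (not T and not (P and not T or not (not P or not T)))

R and (T or P)

R and not (not T and not (P and not T or not (not P or not T)))
= R and not (not T and not (P and not T or P and T))
= R and not (not T and not P)
= R and (T or P)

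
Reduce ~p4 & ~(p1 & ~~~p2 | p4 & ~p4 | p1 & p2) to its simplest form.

~p4 & ~p1

~p4 & ~(p1 & ~~~p2 | p4 & ~p4 | p1 & p2)
= ~p4 & ~(p1 & ~~~p2 | p1 & p2)   (complement / identity)
= ~p4 & ~(p1 & ~p2 | p1 & p2)   (double negation)
= ~p4 & ~p1   (distribution)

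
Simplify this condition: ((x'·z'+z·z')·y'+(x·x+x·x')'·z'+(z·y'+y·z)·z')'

((x'·z'+z·z')·y'+(x·x+x·x')'·z'+(z·y'+y·z)·z')'
= ((x'·z'+z·z')·y'+(x·x+x·x')'·z'+z·z')'   — distribution
= ((x'·z'+z·z')·y'+x'·z'+z·z')'   — distribution
= (x'·z'+z·z')'   — absorption
= (x'·z')'   — complement / identity
= x+z   — De Morgan

x+z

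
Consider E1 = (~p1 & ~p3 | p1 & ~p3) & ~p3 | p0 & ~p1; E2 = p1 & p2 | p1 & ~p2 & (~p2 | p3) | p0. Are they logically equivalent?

No

E1: (~p1 & ~p3 | p1 & ~p3) & ~p3 | p0 & ~p1
    = ~p3 & ~p3 | p0 & ~p1   — distribution
    = ~p3 | p0 & ~p1   — idempotence
E2: p1 & p2 | p1 & ~p2 & (~p2 | p3) | p0
    = p1 & p2 | p1 & ~p2 | p0   — absorption
    = p1 | p0   — distribution
These differ: at p0=1, p1=1, p2=0, p3=1, E1 = 0 but E2 = 1.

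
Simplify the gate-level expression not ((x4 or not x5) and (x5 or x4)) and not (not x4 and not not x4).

not x4

not ((x4 or not x5) and (x5 or x4)) and not (not x4 and not not x4)
= not (x4 or not x5 and x5) and not (not x4 and not not x4)   [distribution]
= not x4 and not (not x4 and not not x4)   [complement / identity]
= not x4 and (x4 or not x4)   [De Morgan]
= not x4   [complement / identity]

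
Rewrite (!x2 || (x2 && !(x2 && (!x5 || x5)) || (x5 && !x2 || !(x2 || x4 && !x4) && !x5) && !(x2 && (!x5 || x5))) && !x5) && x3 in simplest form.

(!x2 || (x2 && !(x2 && (!x5 || x5)) || (x5 && !x2 || !(x2 || x4 && !x4) && !x5) && !(x2 && (!x5 || x5))) && !x5) && x3
= (!x2 || (x2 && !(x2 && (!x5 || x5)) || (x5 && !x2 || !x2 && !x5) && !(x2 && (!x5 || x5))) && !x5) && x3
= (!x2 || (x2 && !(x2 && (!x5 || x5)) || !x2 && !(x2 && (!x5 || x5))) && !x5) && x3
= (!x2 || !(x2 && (!x5 || x5)) && !x5) && x3
= (!x2 || !x2 && !x5) && x3
= !x2 && x3

!x2 && x3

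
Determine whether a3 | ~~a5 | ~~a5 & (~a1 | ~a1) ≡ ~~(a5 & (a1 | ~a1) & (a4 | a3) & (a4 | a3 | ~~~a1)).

E1: a3 | ~~a5 | ~~a5 & (~a1 | ~a1)
    = a3 | ~~a5 | ~~a5 & ~a1   (idempotence)
    = a3 | ~~a5   (absorption)
    = a3 | a5   (double negation)
E2: ~~(a5 & (a1 | ~a1) & (a4 | a3) & (a4 | a3 | ~~~a1))
    = ~~(a5 & (a1 | ~a1) & (a4 | a3) & (a4 | a3 | ~a1))   (double negation)
    = a5 & (a1 | ~a1) & (a4 | a3) & (a4 | a3 | ~a1)   (double negation)
    = a5 & (a4 | a3) & (a4 | a3 | ~a1)   (complement / identity)
    = a5 & (a4 | a3)   (absorption)
These differ: at a1=0, a3=1, a4=0, a5=0, E1 = 1 but E2 = 0.

No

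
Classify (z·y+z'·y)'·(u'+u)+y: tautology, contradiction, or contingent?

(z·y+z'·y)'·(u'+u)+y
= (z·y+z'·y)'+y   (complement / identity)
= y'+y   (distribution)
= 1   (complement)

tautology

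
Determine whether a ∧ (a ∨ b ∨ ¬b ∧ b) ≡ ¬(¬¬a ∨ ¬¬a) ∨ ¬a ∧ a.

No

E1: a ∧ (a ∨ b ∨ ¬b ∧ b)
    = a ∧ (a ∨ b)   [complement / identity]
    = a   [absorption]
E2: ¬(¬¬a ∨ ¬¬a) ∨ ¬a ∧ a
    = ¬a ∧ ¬a ∨ ¬a ∧ a   [De Morgan]
    = ¬a   [distribution]
These differ: at a=0, b=0, E1 = 0 but E2 = 1.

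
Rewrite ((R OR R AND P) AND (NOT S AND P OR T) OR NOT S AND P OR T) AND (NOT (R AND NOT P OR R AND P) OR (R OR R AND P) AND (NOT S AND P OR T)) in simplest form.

((R OR R AND P) AND (NOT S AND P OR T) OR NOT S AND P OR T) AND (NOT (R AND NOT P OR R AND P) OR (R OR R AND P) AND (NOT S AND P OR T))
= (R OR R AND P) AND (NOT S AND P OR T) OR (NOT S AND P OR T) AND NOT (R AND NOT P OR R AND P)   — distribution
= (R OR R AND P) AND (NOT S AND P OR T) OR (NOT S AND P OR T) AND NOT R   — distribution
= R AND (NOT S AND P OR T) OR (NOT S AND P OR T) AND NOT R   — absorption
= NOT S AND P OR T   — distribution

NOT S AND P OR T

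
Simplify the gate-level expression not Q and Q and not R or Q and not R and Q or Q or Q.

not Q and Q and not R or Q and not R and Q or Q or Q
= Q and not R or Q or Q
= Q and not R or Q
= Q

Q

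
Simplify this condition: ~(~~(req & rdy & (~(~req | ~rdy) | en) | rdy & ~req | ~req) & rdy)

~(~~(req & rdy & (~(~req | ~rdy) | en) | rdy & ~req | ~req) & rdy)
= ~(~~(req & rdy & (req & rdy | en) | rdy & ~req | ~req) & rdy)   (De Morgan)
= ~(~~(req & rdy | rdy & ~req | ~req) & rdy)   (absorption)
= ~((req & rdy | rdy & ~req | ~req) & rdy)   (double negation)
= ~((rdy | ~req) & rdy)   (distribution)
= ~rdy   (absorption)

~rdy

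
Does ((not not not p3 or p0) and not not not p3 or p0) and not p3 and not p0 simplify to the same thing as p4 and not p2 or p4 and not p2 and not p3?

E1: ((not not not p3 or p0) and not not not p3 or p0) and not p3 and not p0
    = (not not not p3 or p0) and not p3 and not p0   — absorption
    = (not p3 or p0) and not p3 and not p0   — double negation
    = not p3 and not p0   — absorption
E2: p4 and not p2 or p4 and not p2 and not p3
    = p4 and not p2   — absorption
These differ: at p0=1, p2=0, p3=0, p4=1, E1 = 0 but E2 = 1.

No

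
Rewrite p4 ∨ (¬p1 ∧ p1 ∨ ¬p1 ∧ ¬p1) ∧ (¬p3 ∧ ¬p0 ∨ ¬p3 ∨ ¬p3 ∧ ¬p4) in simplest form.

p4 ∨ ¬p1 ∧ ¬p3

p4 ∨ (¬p1 ∧ p1 ∨ ¬p1 ∧ ¬p1) ∧ (¬p3 ∧ ¬p0 ∨ ¬p3 ∨ ¬p3 ∧ ¬p4)
= p4 ∨ (¬p1 ∧ p1 ∨ ¬p1 ∧ ¬p1) ∧ (¬p3 ∨ ¬p3 ∧ ¬p4)   — absorption
= p4 ∨ ¬p1 ∧ (¬p3 ∨ ¬p3 ∧ ¬p4)   — distribution
= p4 ∨ ¬p1 ∧ ¬p3   — absorption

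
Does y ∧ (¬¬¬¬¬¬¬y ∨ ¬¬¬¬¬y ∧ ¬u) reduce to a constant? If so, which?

y ∧ (¬¬¬¬¬¬¬y ∨ ¬¬¬¬¬y ∧ ¬u)
= y ∧ (¬¬¬¬¬y ∨ ¬¬¬¬¬y ∧ ¬u)
= y ∧ ¬¬¬¬¬y
= y ∧ ¬¬¬y
= y ∧ ¬y
= False

yes, False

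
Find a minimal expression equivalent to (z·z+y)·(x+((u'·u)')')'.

(z+y)·x'

(z·z+y)·(x+((u'·u)')')'
= (z+y)·(x+((u'·u)')')'
= (z+y)·(x+u'·u)'
= (z+y)·x'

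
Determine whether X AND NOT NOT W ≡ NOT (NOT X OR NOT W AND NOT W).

E1: X AND NOT NOT W
    = X AND W   — double negation
E2: NOT (NOT X OR NOT W AND NOT W)
    = NOT (NOT X OR NOT W)   — idempotence
    = X AND W   — De Morgan
Both reduce to X AND W, so they are equivalent.

Yes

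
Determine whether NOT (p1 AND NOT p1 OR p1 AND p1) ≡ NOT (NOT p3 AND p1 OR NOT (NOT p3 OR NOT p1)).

E1: NOT (p1 AND NOT p1 OR p1 AND p1)
    = NOT p1   [distribution]
E2: NOT (NOT p3 AND p1 OR NOT (NOT p3 OR NOT p1))
    = NOT (NOT p3 AND p1 OR p3 AND p1)   [De Morgan]
    = NOT p1   [distribution]
Both reduce to NOT p1, so they are equivalent.

Yes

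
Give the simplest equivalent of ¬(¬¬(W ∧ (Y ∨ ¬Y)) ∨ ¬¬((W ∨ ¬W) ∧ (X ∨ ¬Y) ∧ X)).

¬W ∧ ¬X

¬(¬¬(W ∧ (Y ∨ ¬Y)) ∨ ¬¬((W ∨ ¬W) ∧ (X ∨ ¬Y) ∧ X))
= ¬(¬¬W ∨ ¬¬((W ∨ ¬W) ∧ (X ∨ ¬Y) ∧ X))   (complement / identity)
= ¬(¬¬W ∨ ¬¬((W ∨ ¬W) ∧ X))   (absorption)
= ¬(¬¬W ∨ ¬¬X)   (complement / identity)
= ¬W ∧ ¬X   (De Morgan)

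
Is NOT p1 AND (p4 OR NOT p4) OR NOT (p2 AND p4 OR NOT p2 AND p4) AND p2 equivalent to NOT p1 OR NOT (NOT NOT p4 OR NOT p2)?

E1: NOT p1 AND (p4 OR NOT p4) OR NOT (p2 AND p4 OR NOT p2 AND p4) AND p2
    = NOT p1 OR NOT (p2 AND p4 OR NOT p2 AND p4) AND p2   (complement / identity)
    = NOT p1 OR NOT p4 AND p2   (distribution)
E2: NOT p1 OR NOT (NOT NOT p4 OR NOT p2)
    = NOT p1 OR NOT p4 AND p2   (De Morgan)
Both reduce to NOT p1 OR NOT p4 AND p2, so they are equivalent.

Yes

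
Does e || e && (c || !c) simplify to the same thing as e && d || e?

Yes

E1: e || e && (c || !c)
    = e || e   — complement / identity
    = e   — idempotence
E2: e && d || e
    = e   — absorption
Both reduce to e, so they are equivalent.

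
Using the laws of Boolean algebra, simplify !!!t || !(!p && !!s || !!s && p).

!t || !s

!!!t || !(!p && !!s || !!s && p)
= !t || !(!p && !!s || !!s && p)   — double negation
= !t || !!!s   — distribution
= !t || !s   — double negation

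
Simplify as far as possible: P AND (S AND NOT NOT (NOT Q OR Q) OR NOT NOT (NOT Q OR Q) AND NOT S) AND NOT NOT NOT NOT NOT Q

P AND (S AND NOT NOT (NOT Q OR Q) OR NOT NOT (NOT Q OR Q) AND NOT S) AND NOT NOT NOT NOT NOT Q
= P AND (S AND NOT NOT (NOT Q OR Q) OR NOT NOT (NOT Q OR Q) AND NOT S) AND NOT NOT NOT Q   — double negation
= P AND NOT NOT (NOT Q OR Q) AND NOT NOT NOT Q   — distribution
= P AND (NOT Q OR Q) AND NOT NOT NOT Q   — double negation
= P AND NOT NOT NOT Q   — complement / identity
= P AND NOT Q   — double negation

P AND NOT Q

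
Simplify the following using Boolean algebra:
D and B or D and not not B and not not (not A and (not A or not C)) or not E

D and B or D and not not B and not not (not A and (not A or not C)) or not E
= D and B or D and B and not not (not A and (not A or not C)) or not E   (double negation)
= D and B or D and B and not not not A or not E   (absorption)
= D and B or D and B and not A or not E   (double negation)
= D and B or not E   (absorption)

D and B or not E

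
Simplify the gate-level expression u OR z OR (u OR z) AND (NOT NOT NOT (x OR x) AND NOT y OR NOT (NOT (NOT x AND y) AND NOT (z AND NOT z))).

u OR z

u OR z OR (u OR z) AND (NOT NOT NOT (x OR x) AND NOT y OR NOT (NOT (NOT x AND y) AND NOT (z AND NOT z)))
= u OR z OR (u OR z) AND (NOT NOT NOT (x OR x) AND NOT y OR NOT x AND y OR z AND NOT z)   — De Morgan
= u OR z OR (u OR z) AND (NOT NOT NOT x AND NOT y OR NOT x AND y OR z AND NOT z)   — idempotence
= u OR z OR (u OR z) AND (NOT NOT NOT x AND NOT y OR NOT x AND y)   — complement / identity
= u OR z OR (u OR z) AND (NOT x AND NOT y OR NOT x AND y)   — double negation
= u OR z OR (u OR z) AND NOT x   — distribution
= u OR z   — absorption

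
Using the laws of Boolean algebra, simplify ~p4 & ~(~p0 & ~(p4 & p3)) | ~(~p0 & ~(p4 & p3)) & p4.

~p4 & ~(~p0 & ~(p4 & p3)) | ~(~p0 & ~(p4 & p3)) & p4
= ~(~p0 & ~(p4 & p3))   (distribution)
= p0 | p4 & p3   (De Morgan)

p0 | p4 & p3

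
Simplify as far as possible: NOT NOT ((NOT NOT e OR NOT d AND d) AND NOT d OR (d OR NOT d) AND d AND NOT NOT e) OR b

NOT NOT ((NOT NOT e OR NOT d AND d) AND NOT d OR (d OR NOT d) AND d AND NOT NOT e) OR b
= NOT NOT (NOT NOT e AND NOT d OR (d OR NOT d) AND d AND NOT NOT e) OR b   [complement / identity]
= NOT NOT (NOT NOT e AND NOT d OR d AND NOT NOT e) OR b   [complement / identity]
= NOT NOT NOT NOT e OR b   [distribution]
= NOT NOT e OR b   [double negation]
= e OR b   [double negation]

e OR b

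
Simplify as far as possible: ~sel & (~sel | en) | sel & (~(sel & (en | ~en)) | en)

~sel & (~sel | en) | sel & (~(sel & (en | ~en)) | en)
= ~sel & (~sel | en) | sel & (~sel | en)   [complement / identity]
= ~sel | en   [distribution]

~sel | en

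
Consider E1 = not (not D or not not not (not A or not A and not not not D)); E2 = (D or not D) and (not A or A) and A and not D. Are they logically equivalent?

E1: not (not D or not not not (not A or not A and not not not D))
    = not (not D or not (not A or not A and not not not D))   — double negation
    = not (not D or not (not A or not A and not D))   — double negation
    = not (not D or not not A)   — absorption
    = D and not A   — De Morgan
E2: (D or not D) and (not A or A) and A and not D
    = (D or not D) and A and not D   — complement / identity
    = A and not D   — complement / identity
These differ: at A=0, D=1, E1 = 1 but E2 = 0.

No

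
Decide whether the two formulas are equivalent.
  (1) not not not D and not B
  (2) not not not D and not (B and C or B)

Yes

E1: not not not D and not B
    = not D and not B   (double negation)
E2: not not not D and not (B and C or B)
    = not D and not (B and C or B)   (double negation)
    = not D and not B   (absorption)
Both reduce to not D and not B, so they are equivalent.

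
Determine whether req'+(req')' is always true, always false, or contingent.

req'+(req')'
= req'+req   [double negation]
= 1   [complement]

always true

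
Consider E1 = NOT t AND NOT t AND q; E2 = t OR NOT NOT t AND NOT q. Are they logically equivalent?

No

E1: NOT t AND NOT t AND q
    = NOT t AND q   (idempotence)
E2: t OR NOT NOT t AND NOT q
    = t OR t AND NOT q   (double negation)
    = t   (absorption)
These differ: at q=0, t=1, E1 = 0 but E2 = 1.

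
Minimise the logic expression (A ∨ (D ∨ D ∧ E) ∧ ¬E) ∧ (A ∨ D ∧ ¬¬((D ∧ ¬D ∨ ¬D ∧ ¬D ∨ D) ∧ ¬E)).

A ∨ D ∧ ¬E

(A ∨ (D ∨ D ∧ E) ∧ ¬E) ∧ (A ∨ D ∧ ¬¬((D ∧ ¬D ∨ ¬D ∧ ¬D ∨ D) ∧ ¬E))
= (A ∨ D ∧ ¬E) ∧ (A ∨ D ∧ ¬¬((D ∧ ¬D ∨ ¬D ∧ ¬D ∨ D) ∧ ¬E))   (absorption)
= (A ∨ D ∧ ¬E) ∧ (A ∨ D ∧ ¬¬((¬D ∨ D) ∧ ¬E))   (distribution)
= (A ∨ D ∧ ¬E) ∧ (A ∨ D ∧ ¬¬¬E)   (complement / identity)
= (A ∨ D ∧ ¬E) ∧ (A ∨ D ∧ ¬E)   (double negation)
= A ∨ D ∧ ¬E   (idempotence)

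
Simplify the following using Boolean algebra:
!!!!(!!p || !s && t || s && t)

!!!!(!!p || !s && t || s && t)
= !!(!!p || !s && t || s && t)
= !!(!!p || t)
= !!(p || t)
= p || t

p || t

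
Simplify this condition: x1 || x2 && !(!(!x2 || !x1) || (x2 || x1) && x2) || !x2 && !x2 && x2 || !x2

x1 || x2 && !(!(!x2 || !x1) || (x2 || x1) && x2) || !x2 && !x2 && x2 || !x2
= x1 || x2 && !(!(!x2 || !x1) || x2) || !x2 && !x2 && x2 || !x2
= x1 || x2 && !(!(!x2 || !x1) || x2) || !x2 && x2 || !x2
= x1 || x2 && !(x2 && x1 || x2) || !x2 && x2 || !x2
= x1 || x2 && !x2 || !x2 && x2 || !x2
= x1 || x2 && !x2 || !x2
= x1 || !x2

x1 || !x2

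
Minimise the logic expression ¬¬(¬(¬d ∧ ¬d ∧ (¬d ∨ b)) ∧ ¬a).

d ∧ ¬a

¬¬(¬(¬d ∧ ¬d ∧ (¬d ∨ b)) ∧ ¬a)
= ¬¬(¬(¬d ∧ (¬d ∨ b)) ∧ ¬a)   [idempotence]
= ¬¬(¬¬d ∧ ¬a)   [absorption]
= ¬¬(d ∧ ¬a)   [double negation]
= d ∧ ¬a   [double negation]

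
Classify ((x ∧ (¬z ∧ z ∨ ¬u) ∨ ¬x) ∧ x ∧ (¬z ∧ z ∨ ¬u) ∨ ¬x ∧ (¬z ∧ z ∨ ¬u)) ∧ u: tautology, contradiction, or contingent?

((x ∧ (¬z ∧ z ∨ ¬u) ∨ ¬x) ∧ x ∧ (¬z ∧ z ∨ ¬u) ∨ ¬x ∧ (¬z ∧ z ∨ ¬u)) ∧ u
= (x ∧ (¬z ∧ z ∨ ¬u) ∨ ¬x ∧ (¬z ∧ z ∨ ¬u)) ∧ u   (absorption)
= (¬z ∧ z ∨ ¬u) ∧ u   (distribution)
= ¬u ∧ u   (complement / identity)
= False   (complement)

contradiction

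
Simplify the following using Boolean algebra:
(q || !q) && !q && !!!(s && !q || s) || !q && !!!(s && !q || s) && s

!q && !s

(q || !q) && !q && !!!(s && !q || s) || !q && !!!(s && !q || s) && s
= !q && !!!(s && !q || s) || !q && !!!(s && !q || s) && s   (complement / identity)
= !q && !!!(s && !q || s)   (absorption)
= !q && !(s && !q || s)   (double negation)
= !q && !s   (absorption)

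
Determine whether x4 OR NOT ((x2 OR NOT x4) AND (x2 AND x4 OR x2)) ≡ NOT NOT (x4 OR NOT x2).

E1: x4 OR NOT ((x2 OR NOT x4) AND (x2 AND x4 OR x2))
    = x4 OR NOT ((x2 OR NOT x4) AND x2)   — absorption
    = x4 OR NOT x2   — absorption
E2: NOT NOT (x4 OR NOT x2)
    = x4 OR NOT x2   — double negation
Both reduce to x4 OR NOT x2, so they are equivalent.

Yes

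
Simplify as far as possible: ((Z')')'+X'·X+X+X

Z'+X

((Z')')'+X'·X+X+X
= Z'+X'·X+X+X   (double negation)
= Z'+X+X   (complement / identity)
= Z'+X   (idempotence)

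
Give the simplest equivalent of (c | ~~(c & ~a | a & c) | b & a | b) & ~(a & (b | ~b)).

(c | b) & ~a

(c | ~~(c & ~a | a & c) | b & a | b) & ~(a & (b | ~b))
= (c | ~~c | b & a | b) & ~(a & (b | ~b))   [distribution]
= (c | ~~c | b & a | b) & ~a   [complement / identity]
= (c | c | b & a | b) & ~a   [double negation]
= (c | b & a | b) & ~a   [idempotence]
= (c | b) & ~a   [absorption]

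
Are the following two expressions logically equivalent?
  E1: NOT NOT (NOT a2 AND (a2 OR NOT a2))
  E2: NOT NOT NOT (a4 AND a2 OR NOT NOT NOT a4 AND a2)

Yes

E1: NOT NOT (NOT a2 AND (a2 OR NOT a2))
    = NOT NOT NOT a2   (complement / identity)
    = NOT a2   (double negation)
E2: NOT NOT NOT (a4 AND a2 OR NOT NOT NOT a4 AND a2)
    = NOT (a4 AND a2 OR NOT NOT NOT a4 AND a2)   (double negation)
    = NOT (a4 AND a2 OR NOT a4 AND a2)   (double negation)
    = NOT a2   (distribution)
Both reduce to NOT a2, so they are equivalent.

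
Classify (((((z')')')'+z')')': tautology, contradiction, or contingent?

(((((z')')')'+z')')'
= (((z')')')'+z'   [double negation]
= (z')'+z'   [double negation]
= z+z'   [double negation]
= 1   [complement]

tautology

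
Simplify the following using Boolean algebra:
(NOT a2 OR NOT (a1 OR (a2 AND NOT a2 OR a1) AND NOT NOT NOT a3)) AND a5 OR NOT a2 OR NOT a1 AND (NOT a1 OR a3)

NOT a2 OR NOT a1

(NOT a2 OR NOT (a1 OR (a2 AND NOT a2 OR a1) AND NOT NOT NOT a3)) AND a5 OR NOT a2 OR NOT a1 AND (NOT a1 OR a3)
= (NOT a2 OR NOT (a1 OR (a2 AND NOT a2 OR a1) AND NOT NOT NOT a3)) AND a5 OR NOT a2 OR NOT a1
= (NOT a2 OR NOT (a1 OR (a2 AND NOT a2 OR a1) AND NOT a3)) AND a5 OR NOT a2 OR NOT a1
= (NOT a2 OR NOT (a1 OR a1 AND NOT a3)) AND a5 OR NOT a2 OR NOT a1
= (NOT a2 OR NOT a1) AND a5 OR NOT a2 OR NOT a1
= NOT a2 OR NOT a1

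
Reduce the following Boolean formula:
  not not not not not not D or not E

not not not not not not D or not E
= not not not not D or not E   (double negation)
= not not D or not E   (double negation)
= D or not E   (double negation)

D or not E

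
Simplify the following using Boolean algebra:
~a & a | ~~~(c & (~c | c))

~c

~a & a | ~~~(c & (~c | c))
= ~a & a | ~(c & (~c | c))   (double negation)
= ~a & a | ~c   (complement / identity)
= ~c   (complement / identity)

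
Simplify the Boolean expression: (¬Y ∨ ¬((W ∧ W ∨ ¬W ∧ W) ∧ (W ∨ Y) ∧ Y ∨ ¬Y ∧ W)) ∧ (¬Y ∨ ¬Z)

(¬Y ∨ ¬((W ∧ W ∨ ¬W ∧ W) ∧ (W ∨ Y) ∧ Y ∨ ¬Y ∧ W)) ∧ (¬Y ∨ ¬Z)
= (¬Y ∨ ¬(W ∧ (W ∨ Y) ∧ Y ∨ ¬Y ∧ W)) ∧ (¬Y ∨ ¬Z)
= (¬Y ∨ ¬(W ∧ Y ∨ ¬Y ∧ W)) ∧ (¬Y ∨ ¬Z)
= ¬(W ∧ Y ∨ ¬Y ∧ W) ∧ ¬Z ∨ ¬Y
= ¬W ∧ ¬Z ∨ ¬Y

¬W ∧ ¬Z ∨ ¬Y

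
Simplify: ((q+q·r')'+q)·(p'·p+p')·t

((q+q·r')'+q)·(p'·p+p')·t
= ((q+q·r')'+q)·p'·t   (complement / identity)
= (q'+q)·p'·t   (absorption)
= p'·t   (complement / identity)

p'·t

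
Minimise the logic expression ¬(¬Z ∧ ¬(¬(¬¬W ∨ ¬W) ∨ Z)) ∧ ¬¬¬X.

Z ∧ ¬X

¬(¬Z ∧ ¬(¬(¬¬W ∨ ¬W) ∨ Z)) ∧ ¬¬¬X
= ¬(¬Z ∧ ¬(¬W ∧ W ∨ Z)) ∧ ¬¬¬X   [De Morgan]
= ¬(¬Z ∧ ¬Z) ∧ ¬¬¬X   [complement / identity]
= ¬¬Z ∧ ¬¬¬X   [idempotence]
= Z ∧ ¬¬¬X   [double negation]
= Z ∧ ¬X   [double negation]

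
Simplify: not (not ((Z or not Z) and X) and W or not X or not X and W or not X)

X

not (not ((Z or not Z) and X) and W or not X or not X and W or not X)
= not (not X and W or not X or not X and W or not X)   (complement / identity)
= not (not X and W or not X)   (idempotence)
= not not X   (absorption)
= X   (double negation)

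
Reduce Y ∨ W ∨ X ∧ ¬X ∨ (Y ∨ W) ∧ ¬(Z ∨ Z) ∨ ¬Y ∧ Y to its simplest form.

Y ∨ W

Y ∨ W ∨ X ∧ ¬X ∨ (Y ∨ W) ∧ ¬(Z ∨ Z) ∨ ¬Y ∧ Y
= Y ∨ W ∨ X ∧ ¬X ∨ (Y ∨ W) ∧ ¬(Z ∨ Z)
= Y ∨ W ∨ (Y ∨ W) ∧ ¬(Z ∨ Z)
= Y ∨ W ∨ (Y ∨ W) ∧ ¬Z
= Y ∨ W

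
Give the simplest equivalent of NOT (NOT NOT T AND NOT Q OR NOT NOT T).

NOT T

NOT (NOT NOT T AND NOT Q OR NOT NOT T)
= NOT NOT NOT T   (absorption)
= NOT T   (double negation)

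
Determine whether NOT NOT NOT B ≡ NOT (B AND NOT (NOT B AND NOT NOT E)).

Yes

E1: NOT NOT NOT B
    = NOT B   — double negation
E2: NOT (B AND NOT (NOT B AND NOT NOT E))
    = NOT (B AND (B OR NOT E))   — De Morgan
    = NOT B   — absorption
Both reduce to NOT B, so they are equivalent.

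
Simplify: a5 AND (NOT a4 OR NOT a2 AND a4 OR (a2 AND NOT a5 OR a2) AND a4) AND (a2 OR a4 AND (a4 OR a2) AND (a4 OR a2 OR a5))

a5 AND (a2 OR a4)

a5 AND (NOT a4 OR NOT a2 AND a4 OR (a2 AND NOT a5 OR a2) AND a4) AND (a2 OR a4 AND (a4 OR a2) AND (a4 OR a2 OR a5))
= a5 AND (NOT a4 OR NOT a2 AND a4 OR (a2 AND NOT a5 OR a2) AND a4) AND (a2 OR a4 AND (a4 OR a2))   — absorption
= a5 AND (NOT a4 OR NOT a2 AND a4 OR a2 AND a4) AND (a2 OR a4 AND (a4 OR a2))   — absorption
= a5 AND (NOT a4 OR a4) AND (a2 OR a4 AND (a4 OR a2))   — distribution
= a5 AND (a2 OR a4 AND (a4 OR a2))   — complement / identity
= a5 AND (a2 OR a4)   — absorption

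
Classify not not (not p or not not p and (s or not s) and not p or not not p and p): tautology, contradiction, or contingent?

tautology

not not (not p or not not p and (s or not s) and not p or not not p and p)
= not p or not not p and (s or not s) and not p or not not p and p   (double negation)
= not p or not not p and not p or not not p and p   (complement / identity)
= not p or not not p   (distribution)
= not p or p   (double negation)
= True   (complement)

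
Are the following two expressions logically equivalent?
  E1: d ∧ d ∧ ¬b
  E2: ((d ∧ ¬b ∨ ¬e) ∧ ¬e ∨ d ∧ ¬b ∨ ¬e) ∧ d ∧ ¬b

Yes

E1: d ∧ d ∧ ¬b
    = d ∧ ¬b   — idempotence
E2: ((d ∧ ¬b ∨ ¬e) ∧ ¬e ∨ d ∧ ¬b ∨ ¬e) ∧ d ∧ ¬b
    = (d ∧ ¬b ∨ ¬e) ∧ d ∧ ¬b   — absorption
    = d ∧ ¬b   — absorption
Both reduce to d ∧ ¬b, so they are equivalent.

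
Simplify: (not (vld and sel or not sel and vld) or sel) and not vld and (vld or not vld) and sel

(not (vld and sel or not sel and vld) or sel) and not vld and (vld or not vld) and sel
= (not vld or sel) and not vld and (vld or not vld) and sel
= (not vld or sel) and not vld and sel
= not vld and sel

not vld and sel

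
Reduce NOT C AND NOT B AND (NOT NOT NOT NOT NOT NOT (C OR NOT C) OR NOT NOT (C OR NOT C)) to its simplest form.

NOT C AND NOT B AND (NOT NOT NOT NOT NOT NOT (C OR NOT C) OR NOT NOT (C OR NOT C))
= NOT C AND NOT B AND (NOT NOT NOT NOT (C OR NOT C) OR NOT NOT (C OR NOT C))
= NOT C AND NOT B AND (NOT NOT (C OR NOT C) OR NOT NOT (C OR NOT C))
= NOT C AND NOT B AND NOT NOT (C OR NOT C)
= NOT C AND NOT B AND (C OR NOT C)
= NOT C AND NOT B

NOT C AND NOT B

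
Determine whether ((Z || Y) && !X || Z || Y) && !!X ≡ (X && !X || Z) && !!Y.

E1: ((Z || Y) && !X || Z || Y) && !!X
    = (Z || Y) && !!X   (absorption)
    = (Z || Y) && X   (double negation)
E2: (X && !X || Z) && !!Y
    = (X && !X || Z) && Y   (double negation)
    = Z && Y   (complement / identity)
These differ: at X=1, Y=0, Z=1, E1 = 1 but E2 = 0.

No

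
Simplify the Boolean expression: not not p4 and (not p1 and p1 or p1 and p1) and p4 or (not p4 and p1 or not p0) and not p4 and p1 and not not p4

not not p4 and (not p1 and p1 or p1 and p1) and p4 or (not p4 and p1 or not p0) and not p4 and p1 and not not p4
= not not p4 and ((not p1 and p1 or p1 and p1) and p4 or (not p4 and p1 or not p0) and not p4 and p1)   [distribution]
= not not p4 and (p1 and p4 or (not p4 and p1 or not p0) and not p4 and p1)   [distribution]
= not not p4 and (p1 and p4 or not p4 and p1)   [absorption]
= not not p4 and p1   [distribution]
= p4 and p1   [double negation]

p4 and p1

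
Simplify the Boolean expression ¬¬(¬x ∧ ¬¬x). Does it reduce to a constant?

¬¬(¬x ∧ ¬¬x)
= ¬x ∧ ¬¬x   [double negation]
= ¬x ∧ x   [double negation]
= False   [complement]

False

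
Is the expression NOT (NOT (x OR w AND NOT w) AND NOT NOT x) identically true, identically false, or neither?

NOT (NOT (x OR w AND NOT w) AND NOT NOT x)
= NOT (NOT x AND NOT NOT x)   — complement / identity
= x OR NOT x   — De Morgan
= TRUE   — complement

identically true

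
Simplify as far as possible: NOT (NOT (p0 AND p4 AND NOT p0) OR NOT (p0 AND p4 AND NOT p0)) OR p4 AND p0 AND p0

NOT (NOT (p0 AND p4 AND NOT p0) OR NOT (p0 AND p4 AND NOT p0)) OR p4 AND p0 AND p0
= NOT NOT (p0 AND p4 AND NOT p0) OR p4 AND p0 AND p0   [idempotence]
= p0 AND p4 AND NOT p0 OR p4 AND p0 AND p0   [double negation]
= p0 AND p4 AND NOT p0 OR p4 AND p0   [idempotence]
= p0 AND (p4 AND NOT p0 OR p4)   [distribution]
= p0 AND p4   [absorption]

p0 AND p4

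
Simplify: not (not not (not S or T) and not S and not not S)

True

not (not not (not S or T) and not S and not not S)
= not ((not S or T) and not S and not not S)   [double negation]
= not (not S and not not S)   [absorption]
= S or not S   [De Morgan]
= True   [complement]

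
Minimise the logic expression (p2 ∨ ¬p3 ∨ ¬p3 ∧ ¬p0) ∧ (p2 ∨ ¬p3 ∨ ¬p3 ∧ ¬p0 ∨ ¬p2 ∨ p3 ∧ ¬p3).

(p2 ∨ ¬p3 ∨ ¬p3 ∧ ¬p0) ∧ (p2 ∨ ¬p3 ∨ ¬p3 ∧ ¬p0 ∨ ¬p2 ∨ p3 ∧ ¬p3)
= (p2 ∨ ¬p3 ∨ ¬p3 ∧ ¬p0) ∧ (p2 ∨ ¬p3 ∨ ¬p3 ∧ ¬p0 ∨ ¬p2)   — complement / identity
= p2 ∨ ¬p3 ∨ ¬p3 ∧ ¬p0   — absorption
= p2 ∨ ¬p3   — absorption

p2 ∨ ¬p3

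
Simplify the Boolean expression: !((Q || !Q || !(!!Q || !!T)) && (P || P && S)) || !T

!P || !T

!((Q || !Q || !(!!Q || !!T)) && (P || P && S)) || !T
= !((Q || !Q || !(!!Q || !!T)) && P) || !T   [absorption]
= !((Q || !Q || !Q && !T) && P) || !T   [De Morgan]
= !((Q || !Q) && P) || !T   [absorption]
= !P || !T   [complement / identity]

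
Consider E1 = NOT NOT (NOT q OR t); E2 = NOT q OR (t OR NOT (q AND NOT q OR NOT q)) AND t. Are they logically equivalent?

Yes

E1: NOT NOT (NOT q OR t)
    = NOT q OR t   [double negation]
E2: NOT q OR (t OR NOT (q AND NOT q OR NOT q)) AND t
    = NOT q OR (t OR NOT NOT q) AND t   [complement / identity]
    = NOT q OR (t OR q) AND t   [double negation]
    = NOT q OR t   [absorption]
Both reduce to NOT q OR t, so they are equivalent.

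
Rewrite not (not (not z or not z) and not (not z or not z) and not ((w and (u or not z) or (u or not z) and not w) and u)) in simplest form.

not z or u

not (not (not z or not z) and not (not z or not z) and not ((w and (u or not z) or (u or not z) and not w) and u))
= not (not (not z or not z) and not (not z or not z) and not ((u or not z) and u))   — distribution
= not (not (not z or not z) and not ((u or not z) and u))   — idempotence
= not (not not z and not ((u or not z) and u))   — idempotence
= not (not not z and not u)   — absorption
= not z or u   — De Morgan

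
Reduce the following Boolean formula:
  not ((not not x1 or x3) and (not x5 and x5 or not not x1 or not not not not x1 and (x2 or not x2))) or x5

not ((not not x1 or x3) and (not x5 and x5 or not not x1 or not not not not x1 and (x2 or not x2))) or x5
= not ((not not x1 or x3) and (not x5 and x5 or not not x1 or not not not not x1)) or x5   (complement / identity)
= not ((not not x1 or x3) and (not not x1 or not not not not x1)) or x5   (complement / identity)
= not ((not not x1 or x3) and (not not x1 or not not x1)) or x5   (double negation)
= not ((not not x1 or x3) and not not x1) or x5   (idempotence)
= not not not x1 or x5   (absorption)
= not x1 or x5   (double negation)

not x1 or x5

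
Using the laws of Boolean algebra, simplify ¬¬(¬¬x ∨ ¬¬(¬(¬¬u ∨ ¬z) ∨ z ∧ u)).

¬¬(¬¬x ∨ ¬¬(¬(¬¬u ∨ ¬z) ∨ z ∧ u))
= ¬(¬x ∧ ¬(¬(¬¬u ∨ ¬z) ∨ z ∧ u))   (De Morgan)
= x ∨ ¬(¬¬u ∨ ¬z) ∨ z ∧ u   (De Morgan)
= x ∨ ¬u ∧ z ∨ z ∧ u   (De Morgan)
= x ∨ z   (distribution)

x ∨ z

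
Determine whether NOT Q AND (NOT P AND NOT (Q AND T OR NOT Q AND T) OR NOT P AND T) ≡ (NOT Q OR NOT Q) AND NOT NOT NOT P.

E1: NOT Q AND (NOT P AND NOT (Q AND T OR NOT Q AND T) OR NOT P AND T)
    = NOT Q AND (NOT P AND NOT T OR NOT P AND T)   [distribution]
    = NOT Q AND NOT P   [distribution]
E2: (NOT Q OR NOT Q) AND NOT NOT NOT P
    = NOT Q AND NOT NOT NOT P   [idempotence]
    = NOT Q AND NOT P   [double negation]
Both reduce to NOT Q AND NOT P, so they are equivalent.

Yes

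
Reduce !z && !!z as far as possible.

!z && !!z
= !z && z   — double negation
= false   — complement

false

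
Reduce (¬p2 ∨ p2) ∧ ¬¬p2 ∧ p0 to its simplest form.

(¬p2 ∨ p2) ∧ ¬¬p2 ∧ p0
= ¬¬p2 ∧ p0   (complement / identity)
= p2 ∧ p0   (double negation)

p2 ∧ p0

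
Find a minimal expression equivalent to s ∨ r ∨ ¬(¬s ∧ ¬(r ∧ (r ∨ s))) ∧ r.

s ∨ r ∨ ¬(¬s ∧ ¬(r ∧ (r ∨ s))) ∧ r
= s ∨ r ∨ (s ∨ r ∧ (r ∨ s)) ∧ r   [De Morgan]
= s ∨ r ∨ (s ∨ r) ∧ r   [absorption]
= s ∨ r   [absorption]

s ∨ r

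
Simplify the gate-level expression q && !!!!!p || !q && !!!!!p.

!p

q && !!!!!p || !q && !!!!!p
= !!!!!p   — distribution
= !!!p   — double negation
= !p   — double negation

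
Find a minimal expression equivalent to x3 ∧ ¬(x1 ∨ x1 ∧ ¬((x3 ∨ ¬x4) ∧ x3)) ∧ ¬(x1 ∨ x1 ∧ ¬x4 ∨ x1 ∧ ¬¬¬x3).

x3 ∧ ¬(x1 ∨ x1 ∧ ¬((x3 ∨ ¬x4) ∧ x3)) ∧ ¬(x1 ∨ x1 ∧ ¬x4 ∨ x1 ∧ ¬¬¬x3)
= x3 ∧ ¬(x1 ∨ x1 ∧ ¬((x3 ∨ ¬x4) ∧ x3)) ∧ ¬(x1 ∨ x1 ∧ ¬x4 ∨ x1 ∧ ¬x3)   [double negation]
= x3 ∧ ¬(x1 ∨ x1 ∧ ¬((x3 ∨ ¬x4) ∧ x3)) ∧ ¬(x1 ∨ x1 ∧ ¬x3)   [absorption]
= x3 ∧ ¬(x1 ∨ x1 ∧ ¬x3) ∧ ¬(x1 ∨ x1 ∧ ¬x3)   [absorption]
= x3 ∧ ¬(x1 ∨ x1 ∧ ¬x3)   [idempotence]
= x3 ∧ ¬x1   [absorption]

x3 ∧ ¬x1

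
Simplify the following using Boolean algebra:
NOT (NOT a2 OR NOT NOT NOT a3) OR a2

a2

NOT (NOT a2 OR NOT NOT NOT a3) OR a2
= NOT (NOT a2 OR NOT a3) OR a2   — double negation
= a2 AND a3 OR a2   — De Morgan
= a2   — absorption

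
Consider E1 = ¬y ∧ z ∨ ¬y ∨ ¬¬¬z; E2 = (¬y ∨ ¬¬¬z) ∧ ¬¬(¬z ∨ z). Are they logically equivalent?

Yes

E1: ¬y ∧ z ∨ ¬y ∨ ¬¬¬z
    = ¬y ∧ z ∨ ¬y ∨ ¬z
    = ¬y ∨ ¬z
E2: (¬y ∨ ¬¬¬z) ∧ ¬¬(¬z ∨ z)
    = (¬y ∨ ¬¬¬z) ∧ (¬z ∨ z)
    = ¬y ∨ ¬¬¬z
    = ¬y ∨ ¬z
Both reduce to ¬y ∨ ¬z, so they are equivalent.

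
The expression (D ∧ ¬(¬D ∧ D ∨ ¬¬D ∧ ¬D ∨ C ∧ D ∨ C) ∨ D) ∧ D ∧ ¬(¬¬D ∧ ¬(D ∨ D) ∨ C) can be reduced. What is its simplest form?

D ∧ ¬C

(D ∧ ¬(¬D ∧ D ∨ ¬¬D ∧ ¬D ∨ C ∧ D ∨ C) ∨ D) ∧ D ∧ ¬(¬¬D ∧ ¬(D ∨ D) ∨ C)
= (D ∧ ¬(¬D ∧ D ∨ ¬¬D ∧ ¬D ∨ C) ∨ D) ∧ D ∧ ¬(¬¬D ∧ ¬(D ∨ D) ∨ C)   — absorption
= (D ∧ ¬(¬D ∧ D ∨ ¬¬D ∧ ¬D ∨ C) ∨ D) ∧ D ∧ ¬(¬¬D ∧ ¬D ∨ C)   — idempotence
= (D ∧ ¬(¬¬D ∧ ¬D ∨ C) ∨ D) ∧ D ∧ ¬(¬¬D ∧ ¬D ∨ C)   — complement / identity
= D ∧ ¬(¬¬D ∧ ¬D ∨ C)   — absorption
= D ∧ ¬(D ∧ ¬D ∨ C)   — double negation
= D ∧ ¬C   — complement / identity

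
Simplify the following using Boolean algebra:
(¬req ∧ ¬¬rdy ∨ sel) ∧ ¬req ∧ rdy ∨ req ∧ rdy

rdy

(¬req ∧ ¬¬rdy ∨ sel) ∧ ¬req ∧ rdy ∨ req ∧ rdy
= (¬req ∧ rdy ∨ sel) ∧ ¬req ∧ rdy ∨ req ∧ rdy   [double negation]
= ¬req ∧ rdy ∨ req ∧ rdy   [absorption]
= rdy   [distribution]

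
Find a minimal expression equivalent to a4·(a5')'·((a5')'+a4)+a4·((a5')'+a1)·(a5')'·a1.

a4·(a5')'·((a5')'+a4)+a4·((a5')'+a1)·(a5')'·a1
= a4·(a5')'·((a5')'+a4)+a4·(a5')'·a1   [absorption]
= a4·(a5')'+a4·(a5')'·a1   [absorption]
= a4·(a5')'   [absorption]
= a4·a5   [double negation]

a4·a5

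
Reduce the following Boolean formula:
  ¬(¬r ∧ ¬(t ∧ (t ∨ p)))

r ∨ t

¬(¬r ∧ ¬(t ∧ (t ∨ p)))
= ¬(¬r ∧ ¬t)
= r ∨ t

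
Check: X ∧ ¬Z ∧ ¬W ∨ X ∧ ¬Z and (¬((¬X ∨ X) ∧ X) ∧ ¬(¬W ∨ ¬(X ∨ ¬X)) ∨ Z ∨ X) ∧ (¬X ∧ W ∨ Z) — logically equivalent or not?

No

E1: X ∧ ¬Z ∧ ¬W ∨ X ∧ ¬Z
    = X ∧ ¬Z
E2: (¬((¬X ∨ X) ∧ X) ∧ ¬(¬W ∨ ¬(X ∨ ¬X)) ∨ Z ∨ X) ∧ (¬X ∧ W ∨ Z)
    = (¬X ∧ ¬(¬W ∨ ¬(X ∨ ¬X)) ∨ Z ∨ X) ∧ (¬X ∧ W ∨ Z)
    = (¬X ∧ W ∧ (X ∨ ¬X) ∨ Z ∨ X) ∧ (¬X ∧ W ∨ Z)
    = (¬X ∧ W ∨ Z ∨ X) ∧ (¬X ∧ W ∨ Z)
    = ¬X ∧ W ∨ Z
These differ: at W=1, X=1, Z=1, E1 = 0 but E2 = 1.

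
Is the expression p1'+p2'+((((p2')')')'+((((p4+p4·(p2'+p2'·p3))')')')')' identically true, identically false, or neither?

neither

p1'+p2'+((((p2')')')'+((((p4+p4·(p2'+p2'·p3))')')')')'
= p1'+p2'+((((p2')')')'+((((p4+p4·p2')')')')')'   (absorption)
= p1'+p2'+((p2')')'·(((p4+p4·p2')')')'   (De Morgan)
= p1'+p2'+((p2')')'·((p4')')'   (absorption)
= p1'+p2'+p2'·((p4')')'   (double negation)
= p1'+p2'+p2'·p4'   (double negation)
= p1'+p2'   (absorption)
This depends on p1, p2, so it is not a constant.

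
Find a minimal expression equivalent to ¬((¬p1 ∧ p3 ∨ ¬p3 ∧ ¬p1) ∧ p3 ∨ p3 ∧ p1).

¬p3

¬((¬p1 ∧ p3 ∨ ¬p3 ∧ ¬p1) ∧ p3 ∨ p3 ∧ p1)
= ¬(¬p1 ∧ p3 ∨ p3 ∧ p1)   [distribution]
= ¬p3   [distribution]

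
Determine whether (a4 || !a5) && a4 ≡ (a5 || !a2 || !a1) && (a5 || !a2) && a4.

No

E1: (a4 || !a5) && a4
    = a4
E2: (a5 || !a2 || !a1) && (a5 || !a2) && a4
    = (a5 || !a2) && a4
These differ: at a1=1, a2=1, a4=1, a5=0, E1 = 1 but E2 = 0.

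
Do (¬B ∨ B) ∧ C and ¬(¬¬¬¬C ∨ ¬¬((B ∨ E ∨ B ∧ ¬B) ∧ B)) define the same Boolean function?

E1: (¬B ∨ B) ∧ C
    = C   [complement / identity]
E2: ¬(¬¬¬¬C ∨ ¬¬((B ∨ E ∨ B ∧ ¬B) ∧ B))
    = ¬(¬¬¬¬C ∨ ¬¬((B ∨ E) ∧ B))   [complement / identity]
    = ¬¬¬C ∧ ¬((B ∨ E) ∧ B)   [De Morgan]
    = ¬¬¬C ∧ ¬B   [absorption]
    = ¬C ∧ ¬B   [double negation]
These differ: at B=0, C=1, E=0, E1 = 1 but E2 = 0.

No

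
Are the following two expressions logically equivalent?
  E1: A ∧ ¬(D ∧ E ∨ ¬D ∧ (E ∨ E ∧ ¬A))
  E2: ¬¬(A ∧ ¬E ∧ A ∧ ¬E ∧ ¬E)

E1: A ∧ ¬(D ∧ E ∨ ¬D ∧ (E ∨ E ∧ ¬A))
    = A ∧ ¬(D ∧ E ∨ ¬D ∧ E)   (absorption)
    = A ∧ ¬E   (distribution)
E2: ¬¬(A ∧ ¬E ∧ A ∧ ¬E ∧ ¬E)
    = A ∧ ¬E ∧ A ∧ ¬E ∧ ¬E   (double negation)
    = A ∧ ¬E ∧ A ∧ ¬E   (idempotence)
    = A ∧ ¬E   (idempotence)
Both reduce to A ∧ ¬E, so they are equivalent.

Yes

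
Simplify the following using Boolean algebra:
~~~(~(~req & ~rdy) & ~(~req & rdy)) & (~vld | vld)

~~~(~(~req & ~rdy) & ~(~req & rdy)) & (~vld | vld)
= ~~~(~(~req & ~rdy) & ~(~req & rdy))
= ~~(~req & ~rdy | ~req & rdy)
= ~~~req
= ~req

~req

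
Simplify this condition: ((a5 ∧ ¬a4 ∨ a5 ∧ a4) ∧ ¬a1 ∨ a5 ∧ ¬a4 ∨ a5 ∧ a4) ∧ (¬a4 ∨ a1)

((a5 ∧ ¬a4 ∨ a5 ∧ a4) ∧ ¬a1 ∨ a5 ∧ ¬a4 ∨ a5 ∧ a4) ∧ (¬a4 ∨ a1)
= (a5 ∧ ¬a4 ∨ a5 ∧ a4) ∧ (¬a4 ∨ a1)   (absorption)
= a5 ∧ (¬a4 ∨ a1)   (distribution)

a5 ∧ (¬a4 ∨ a1)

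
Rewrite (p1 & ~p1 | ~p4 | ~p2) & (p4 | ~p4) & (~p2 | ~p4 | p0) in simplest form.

~p2 | ~p4

(p1 & ~p1 | ~p4 | ~p2) & (p4 | ~p4) & (~p2 | ~p4 | p0)
= (p1 & ~p1 | ~p4 | ~p2) & (~p2 | ~p4 | p0)
= ~p2 | (p1 & ~p1 | ~p4) & (~p4 | p0)
= ~p2 | ~p4 & (~p4 | p0)
= ~p2 | ~p4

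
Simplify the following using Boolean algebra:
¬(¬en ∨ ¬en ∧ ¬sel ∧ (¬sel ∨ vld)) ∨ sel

en ∨ sel

¬(¬en ∨ ¬en ∧ ¬sel ∧ (¬sel ∨ vld)) ∨ sel
= ¬(¬en ∨ ¬en ∧ ¬sel) ∨ sel   (absorption)
= ¬¬en ∨ sel   (absorption)
= en ∨ sel   (double negation)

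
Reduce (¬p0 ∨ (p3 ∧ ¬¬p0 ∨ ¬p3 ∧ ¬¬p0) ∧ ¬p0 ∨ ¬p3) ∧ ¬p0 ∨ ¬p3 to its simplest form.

(¬p0 ∨ (p3 ∧ ¬¬p0 ∨ ¬p3 ∧ ¬¬p0) ∧ ¬p0 ∨ ¬p3) ∧ ¬p0 ∨ ¬p3
= (¬p0 ∨ ¬¬p0 ∧ ¬p0 ∨ ¬p3) ∧ ¬p0 ∨ ¬p3   — distribution
= (¬p0 ∨ p0 ∧ ¬p0 ∨ ¬p3) ∧ ¬p0 ∨ ¬p3   — double negation
= (¬p0 ∨ ¬p3) ∧ ¬p0 ∨ ¬p3   — complement / identity
= ¬p0 ∨ ¬p3   — absorption

¬p0 ∨ ¬p3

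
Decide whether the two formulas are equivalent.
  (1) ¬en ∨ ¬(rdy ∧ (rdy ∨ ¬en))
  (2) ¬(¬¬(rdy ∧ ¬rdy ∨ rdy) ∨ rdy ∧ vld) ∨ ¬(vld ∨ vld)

E1: ¬en ∨ ¬(rdy ∧ (rdy ∨ ¬en))
    = ¬en ∨ ¬rdy   [absorption]
E2: ¬(¬¬(rdy ∧ ¬rdy ∨ rdy) ∨ rdy ∧ vld) ∨ ¬(vld ∨ vld)
    = ¬(¬¬rdy ∨ rdy ∧ vld) ∨ ¬(vld ∨ vld)   [complement / identity]
    = ¬(¬¬rdy ∨ rdy ∧ vld) ∨ ¬vld   [idempotence]
    = ¬(rdy ∨ rdy ∧ vld) ∨ ¬vld   [double negation]
    = ¬rdy ∨ ¬vld   [absorption]
These differ: at en=0, rdy=1, vld=1, E1 = 1 but E2 = 0.

No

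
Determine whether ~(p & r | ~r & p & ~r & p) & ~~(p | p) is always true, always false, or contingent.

always false

~(p & r | ~r & p & ~r & p) & ~~(p | p)
= ~(p & r | ~r & p) & ~~(p | p)   — idempotence
= ~(p & r | ~r & p) & ~~p   — idempotence
= ~p & ~~p   — distribution
= ~p & p   — double negation
= 0   — complement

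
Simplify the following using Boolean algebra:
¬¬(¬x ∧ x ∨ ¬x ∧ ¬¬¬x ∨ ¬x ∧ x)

¬x

¬¬(¬x ∧ x ∨ ¬x ∧ ¬¬¬x ∨ ¬x ∧ x)
= ¬¬(¬x ∧ x ∨ ¬x ∧ ¬x ∨ ¬x ∧ x)   — double negation
= ¬¬(¬x ∧ x ∨ ¬x ∧ ¬x)   — complement / identity
= ¬x ∧ x ∨ ¬x ∧ ¬x   — double negation
= ¬x   — distribution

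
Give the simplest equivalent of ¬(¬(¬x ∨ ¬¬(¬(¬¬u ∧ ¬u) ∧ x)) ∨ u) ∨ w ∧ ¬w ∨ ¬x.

¬u ∨ ¬x

¬(¬(¬x ∨ ¬¬(¬(¬¬u ∧ ¬u) ∧ x)) ∨ u) ∨ w ∧ ¬w ∨ ¬x
= ¬(¬(¬x ∨ ¬¬(¬(¬¬u ∧ ¬u) ∧ x)) ∨ u) ∨ ¬x
= ¬(¬(¬x ∨ ¬¬((¬u ∨ u) ∧ x)) ∨ u) ∨ ¬x
= ¬(¬(¬x ∨ ¬¬x) ∨ u) ∨ ¬x
= ¬(x ∧ ¬x ∨ u) ∨ ¬x
= ¬u ∨ ¬x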